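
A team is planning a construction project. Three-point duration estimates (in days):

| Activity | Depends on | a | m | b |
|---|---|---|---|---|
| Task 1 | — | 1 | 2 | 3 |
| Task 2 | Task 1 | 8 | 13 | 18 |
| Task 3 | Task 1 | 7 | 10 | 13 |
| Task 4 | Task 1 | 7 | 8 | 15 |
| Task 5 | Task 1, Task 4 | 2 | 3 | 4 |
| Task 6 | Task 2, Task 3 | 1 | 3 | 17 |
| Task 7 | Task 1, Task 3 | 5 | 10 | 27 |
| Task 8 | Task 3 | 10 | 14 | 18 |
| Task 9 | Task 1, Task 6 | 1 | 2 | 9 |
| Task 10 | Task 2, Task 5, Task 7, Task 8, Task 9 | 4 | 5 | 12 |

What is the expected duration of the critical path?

te_Task 1 = (1 + 4·2 + 3)/6 = 12/6 = 2
te_Task 2 = (8 + 4·13 + 18)/6 = 78/6 = 13
te_Task 3 = (7 + 4·10 + 13)/6 = 60/6 = 10
te_Task 4 = (7 + 4·8 + 15)/6 = 54/6 = 9
te_Task 5 = (2 + 4·3 + 4)/6 = 18/6 = 3
te_Task 6 = (1 + 4·3 + 17)/6 = 30/6 = 5
te_Task 7 = (5 + 4·10 + 27)/6 = 72/6 = 12
te_Task 8 = (10 + 4·14 + 18)/6 = 84/6 = 14
te_Task 9 = (1 + 4·2 + 9)/6 = 18/6 = 3
te_Task 10 = (4 + 4·5 + 12)/6 = 36/6 = 6

Forward pass:
ES_Task 1 = 0; EF_Task 1 = 2
ES_Task 2 = 2; EF_Task 2 = 2+13 = 15
ES_Task 3 = 2; EF_Task 3 = 2+10 = 12
ES_Task 4 = 2; EF_Task 4 = 2+9 = 11
ES_Task 5 = max(EF_Task 1=2, EF_Task 4=11) = 11; EF_Task 5 = 11+3 = 14
ES_Task 6 = max(EF_Task 2=15, EF_Task 3=12) = 15; EF_Task 6 = 15+5 = 20
ES_Task 7 = max(EF_Task 1=2, EF_Task 3=12) = 12; EF_Task 7 = 12+12 = 24
ES_Task 8 = 12; EF_Task 8 = 12+14 = 26
ES_Task 9 = max(EF_Task 1=2, EF_Task 6=20) = 20; EF_Task 9 = 20+3 = 23
ES_Task 10 = max(EF_Task 2=15, EF_Task 5=14, EF_Task 7=24, EF_Task 8=26, EF_Task 9=23) = 26; EF_Task 10 = 26+6 = 32
Expected project duration μ = 32 days. Critical path: Task 1 → Task 3 → Task 8 → Task 10.

32 days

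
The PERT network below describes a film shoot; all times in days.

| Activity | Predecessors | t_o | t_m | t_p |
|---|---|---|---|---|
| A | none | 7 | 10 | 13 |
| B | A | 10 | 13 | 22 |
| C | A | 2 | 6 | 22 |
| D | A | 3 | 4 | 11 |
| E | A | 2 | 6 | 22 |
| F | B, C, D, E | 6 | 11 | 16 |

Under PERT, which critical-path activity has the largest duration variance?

B

te_A = (7 + 4·10 + 13)/6 = 60/6 = 10; σ²_A = ((13−7)/6)² = 1.000
te_B = (10 + 4·13 + 22)/6 = 84/6 = 14; σ²_B = ((22−10)/6)² = 4.000
te_C = (2 + 4·6 + 22)/6 = 48/6 = 8; σ²_C = ((22−2)/6)² = 11.111
te_D = (3 + 4·4 + 11)/6 = 30/6 = 5; σ²_D = ((11−3)/6)² = 1.778
te_E = (2 + 4·6 + 22)/6 = 48/6 = 8; σ²_E = ((22−2)/6)² = 11.111
te_F = (6 + 4·11 + 16)/6 = 66/6 = 11; σ²_F = ((16−6)/6)² = 2.778

Forward pass:
ES_A = 0; EF_A = 10
ES_B = 10; EF_B = 10+14 = 24
ES_C = 10; EF_C = 10+8 = 18
ES_D = 10; EF_D = 10+5 = 15
ES_E = 10; EF_E = 10+8 = 18
ES_F = max(EF_B=24, EF_C=18, EF_D=15, EF_E=18) = 24; EF_F = 24+11 = 35
Expected project duration μ = 35 days. Critical path: A → B → F.

Variances on critical path: σ²_A=1.000, σ²_B=4.000, σ²_F=2.778.
Largest is σ²_B = 4.000.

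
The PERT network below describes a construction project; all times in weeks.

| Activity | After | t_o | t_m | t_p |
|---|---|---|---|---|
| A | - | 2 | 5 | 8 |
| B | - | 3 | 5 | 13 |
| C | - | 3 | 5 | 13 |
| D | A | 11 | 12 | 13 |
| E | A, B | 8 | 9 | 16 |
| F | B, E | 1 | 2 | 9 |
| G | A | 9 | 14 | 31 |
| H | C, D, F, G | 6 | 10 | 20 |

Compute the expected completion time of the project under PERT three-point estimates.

te_A = (2 + 4·5 + 8)/6 = 30/6 = 5
te_B = (3 + 4·5 + 13)/6 = 36/6 = 6
te_C = (3 + 4·5 + 13)/6 = 36/6 = 6
te_D = (11 + 4·12 + 13)/6 = 72/6 = 12
te_E = (8 + 4·9 + 16)/6 = 60/6 = 10
te_F = (1 + 4·2 + 9)/6 = 18/6 = 3
te_G = (9 + 4·14 + 31)/6 = 96/6 = 16
te_H = (6 + 4·10 + 20)/6 = 66/6 = 11

Forward pass:
ES_A = 0; EF_A = 5
ES_B = 0; EF_B = 6
ES_C = 0; EF_C = 6
ES_D = 5; EF_D = 5+12 = 17
ES_E = max(EF_A=5, EF_B=6) = 6; EF_E = 6+10 = 16
ES_F = max(EF_B=6, EF_E=16) = 16; EF_F = 16+3 = 19
ES_G = 5; EF_G = 5+16 = 21
ES_H = max(EF_C=6, EF_D=17, EF_F=19, EF_G=21) = 21; EF_H = 21+11 = 32
Expected project duration μ = 32 weeks. Critical path: A → G → H.

32 weeks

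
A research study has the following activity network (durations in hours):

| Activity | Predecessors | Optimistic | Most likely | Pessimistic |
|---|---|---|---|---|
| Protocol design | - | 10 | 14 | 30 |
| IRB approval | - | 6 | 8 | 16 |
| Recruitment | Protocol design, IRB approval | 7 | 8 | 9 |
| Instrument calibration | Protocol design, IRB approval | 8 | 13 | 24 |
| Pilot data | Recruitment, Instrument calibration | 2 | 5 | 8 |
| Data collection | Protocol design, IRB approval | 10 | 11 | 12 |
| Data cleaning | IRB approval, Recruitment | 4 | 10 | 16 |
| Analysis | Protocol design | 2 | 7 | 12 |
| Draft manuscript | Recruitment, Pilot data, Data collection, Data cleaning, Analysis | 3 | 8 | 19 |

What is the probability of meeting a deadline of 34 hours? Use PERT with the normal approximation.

0.026

te_Protocol design = (10 + 4·14 + 30)/6 = 96/6 = 16; σ²_Protocol design = ((30−10)/6)² = 11.111
te_IRB approval = (6 + 4·8 + 16)/6 = 54/6 = 9; σ²_IRB approval = ((16−6)/6)² = 2.778
te_Recruitment = (7 + 4·8 + 9)/6 = 48/6 = 8; σ²_Recruitment = ((9−7)/6)² = 0.111
te_Instrument calibration = (8 + 4·13 + 24)/6 = 84/6 = 14; σ²_Instrument calibration = ((24−8)/6)² = 7.111
te_Pilot data = (2 + 4·5 + 8)/6 = 30/6 = 5; σ²_Pilot data = ((8−2)/6)² = 1.000
te_Data collection = (10 + 4·11 + 12)/6 = 66/6 = 11; σ²_Data collection = ((12−10)/6)² = 0.111
te_Data cleaning = (4 + 4·10 + 16)/6 = 60/6 = 10; σ²_Data cleaning = ((16−4)/6)² = 4.000
te_Analysis = (2 + 4·7 + 12)/6 = 42/6 = 7; σ²_Analysis = ((12−2)/6)² = 2.778
te_Draft manuscript = (3 + 4·8 + 19)/6 = 54/6 = 9; σ²_Draft manuscript = ((19−3)/6)² = 7.111

Forward pass:
ES_Protocol design = 0; EF_Protocol design = 16
ES_IRB approval = 0; EF_IRB approval = 9
ES_Recruitment = max(EF_Protocol design=16, EF_IRB approval=9) = 16; EF_Recruitment = 16+8 = 24
ES_Instrument calibration = max(EF_Protocol design=16, EF_IRB approval=9) = 16; EF_Instrument calibration = 16+14 = 30
ES_Pilot data = max(EF_Recruitment=24, EF_Instrument calibration=30) = 30; EF_Pilot data = 30+5 = 35
ES_Data collection = max(EF_Protocol design=16, EF_IRB approval=9) = 16; EF_Data collection = 16+11 = 27
ES_Data cleaning = max(EF_IRB approval=9, EF_Recruitment=24) = 24; EF_Data cleaning = 24+10 = 34
ES_Analysis = 16; EF_Analysis = 16+7 = 23
ES_Draft manuscript = max(EF_Recruitment=24, EF_Pilot data=35, EF_Data collection=27, EF_Data cleaning=34, EF_Analysis=23) = 35; EF_Draft manuscript = 35+9 = 44
Expected project duration μ = 44 hours. Critical path: Protocol design → Instrument calibration → Pilot data → Draft manuscript.

Variance along critical path = 11.111 + 7.111 + 1.000 + 7.111 = 26.333; σ = √26.333 = 5.132 hours.
Z = (34 − 44) / 5.132 = -1.949
P(T ≤ 34) = Φ(-1.949) ≈ 0.026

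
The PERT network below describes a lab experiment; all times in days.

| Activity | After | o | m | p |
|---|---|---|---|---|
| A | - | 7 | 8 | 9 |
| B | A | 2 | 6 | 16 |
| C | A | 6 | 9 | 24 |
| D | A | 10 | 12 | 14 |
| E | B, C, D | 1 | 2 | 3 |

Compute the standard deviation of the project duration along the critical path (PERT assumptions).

te_A = (7 + 4·8 + 9)/6 = 48/6 = 8; σ²_A = ((9−7)/6)² = 0.111
te_B = (2 + 4·6 + 16)/6 = 42/6 = 7; σ²_B = ((16−2)/6)² = 5.444
te_C = (6 + 4·9 + 24)/6 = 66/6 = 11; σ²_C = ((24−6)/6)² = 9.000
te_D = (10 + 4·12 + 14)/6 = 72/6 = 12; σ²_D = ((14−10)/6)² = 0.444
te_E = (1 + 4·2 + 3)/6 = 12/6 = 2; σ²_E = ((3−1)/6)² = 0.111

Forward pass:
ES_A = 0; EF_A = 8
ES_B = 8; EF_B = 8+7 = 15
ES_C = 8; EF_C = 8+11 = 19
ES_D = 8; EF_D = 8+12 = 20
ES_E = max(EF_B=15, EF_C=19, EF_D=20) = 20; EF_E = 20+2 = 22
Expected project duration μ = 22 days. Critical path: A → D → E.

Variance along critical path = 0.111 + 0.444 + 0.111 = 0.667
σ = √0.667 = 0.816 days

0.82 days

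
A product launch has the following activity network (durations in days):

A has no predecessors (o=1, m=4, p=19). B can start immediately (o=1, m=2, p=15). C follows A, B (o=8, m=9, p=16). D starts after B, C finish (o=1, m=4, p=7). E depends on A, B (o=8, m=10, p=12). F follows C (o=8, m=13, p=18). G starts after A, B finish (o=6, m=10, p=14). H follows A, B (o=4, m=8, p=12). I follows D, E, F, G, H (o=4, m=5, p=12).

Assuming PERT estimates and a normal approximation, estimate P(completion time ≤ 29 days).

0.063

te_A = (1 + 4·4 + 19)/6 = 36/6 = 6; σ²_A = ((19−1)/6)² = 9.000
te_B = (1 + 4·2 + 15)/6 = 24/6 = 4; σ²_B = ((15−1)/6)² = 5.444
te_C = (8 + 4·9 + 16)/6 = 60/6 = 10; σ²_C = ((16−8)/6)² = 1.778
te_D = (1 + 4·4 + 7)/6 = 24/6 = 4; σ²_D = ((7−1)/6)² = 1.000
te_E = (8 + 4·10 + 12)/6 = 60/6 = 10; σ²_E = ((12−8)/6)² = 0.444
te_F = (8 + 4·13 + 18)/6 = 78/6 = 13; σ²_F = ((18−8)/6)² = 2.778
te_G = (6 + 4·10 + 14)/6 = 60/6 = 10; σ²_G = ((14−6)/6)² = 1.778
te_H = (4 + 4·8 + 12)/6 = 48/6 = 8; σ²_H = ((12−4)/6)² = 1.778
te_I = (4 + 4·5 + 12)/6 = 36/6 = 6; σ²_I = ((12−4)/6)² = 1.778

Forward pass:
ES_A = 0; EF_A = 6
ES_B = 0; EF_B = 4
ES_C = max(EF_A=6, EF_B=4) = 6; EF_C = 6+10 = 16
ES_D = max(EF_B=4, EF_C=16) = 16; EF_D = 16+4 = 20
ES_E = max(EF_A=6, EF_B=4) = 6; EF_E = 6+10 = 16
ES_F = 16; EF_F = 16+13 = 29
ES_G = max(EF_A=6, EF_B=4) = 6; EF_G = 6+10 = 16
ES_H = max(EF_A=6, EF_B=4) = 6; EF_H = 6+8 = 14
ES_I = max(EF_D=20, EF_E=16, EF_F=29, EF_G=16, EF_H=14) = 29; EF_I = 29+6 = 35
Expected project duration μ = 35 days. Critical path: A → C → F → I.

Variance along critical path = 9.000 + 1.778 + 2.778 + 1.778 = 15.333; σ = √15.333 = 3.916 days.
Z = (29 − 35) / 3.916 = -1.532
P(T ≤ 29) = Φ(-1.532) ≈ 0.063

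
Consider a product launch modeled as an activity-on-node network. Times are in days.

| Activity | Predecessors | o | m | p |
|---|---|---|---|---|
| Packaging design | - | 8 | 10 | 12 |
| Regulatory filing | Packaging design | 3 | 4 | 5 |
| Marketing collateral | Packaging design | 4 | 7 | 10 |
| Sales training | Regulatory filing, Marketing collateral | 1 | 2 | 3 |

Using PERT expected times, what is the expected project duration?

19 days

te_Packaging design = (8 + 4·10 + 12)/6 = 60/6 = 10
te_Regulatory filing = (3 + 4·4 + 5)/6 = 24/6 = 4
te_Marketing collateral = (4 + 4·7 + 10)/6 = 42/6 = 7
te_Sales training = (1 + 4·2 + 3)/6 = 12/6 = 2

Forward pass:
ES_Packaging design = 0; EF_Packaging design = 10
ES_Regulatory filing = 10; EF_Regulatory filing = 10+4 = 14
ES_Marketing collateral = 10; EF_Marketing collateral = 10+7 = 17
ES_Sales training = max(EF_Regulatory filing=14, EF_Marketing collateral=17) = 17; EF_Sales training = 17+2 = 19
Expected project duration μ = 19 days. Critical path: Packaging design → Marketing collateral → Sales training.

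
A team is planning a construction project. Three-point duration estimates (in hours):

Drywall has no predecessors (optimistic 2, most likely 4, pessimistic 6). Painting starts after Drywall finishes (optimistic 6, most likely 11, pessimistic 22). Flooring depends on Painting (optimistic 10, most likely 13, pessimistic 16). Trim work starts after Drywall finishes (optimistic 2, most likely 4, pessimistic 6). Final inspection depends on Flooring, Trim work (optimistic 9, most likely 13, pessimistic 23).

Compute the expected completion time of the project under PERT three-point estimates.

te_Drywall = (2 + 4·4 + 6)/6 = 24/6 = 4
te_Painting = (6 + 4·11 + 22)/6 = 72/6 = 12
te_Flooring = (10 + 4·13 + 16)/6 = 78/6 = 13
te_Trim work = (2 + 4·4 + 6)/6 = 24/6 = 4
te_Final inspection = (9 + 4·13 + 23)/6 = 84/6 = 14

Forward pass:
ES_Drywall = 0; EF_Drywall = 4
ES_Painting = 4; EF_Painting = 4+12 = 16
ES_Flooring = 16; EF_Flooring = 16+13 = 29
ES_Trim work = 4; EF_Trim work = 4+4 = 8
ES_Final inspection = max(EF_Flooring=29, EF_Trim work=8) = 29; EF_Final inspection = 29+14 = 43
Expected project duration μ = 43 hours. Critical path: Drywall → Painting → Flooring → Final inspection.

43 hours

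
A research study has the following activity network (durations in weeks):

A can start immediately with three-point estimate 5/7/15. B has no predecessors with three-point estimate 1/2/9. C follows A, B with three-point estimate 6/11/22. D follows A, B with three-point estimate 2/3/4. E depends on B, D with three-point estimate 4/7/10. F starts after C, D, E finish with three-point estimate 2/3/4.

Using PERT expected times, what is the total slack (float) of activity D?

te_A = (5 + 4·7 + 15)/6 = 48/6 = 8
te_B = (1 + 4·2 + 9)/6 = 18/6 = 3
te_C = (6 + 4·11 + 22)/6 = 72/6 = 12
te_D = (2 + 4·3 + 4)/6 = 18/6 = 3
te_E = (4 + 4·7 + 10)/6 = 42/6 = 7
te_F = (2 + 4·3 + 4)/6 = 18/6 = 3

Forward pass:
ES_A = 0; EF_A = 8
ES_B = 0; EF_B = 3
ES_C = max(EF_A=8, EF_B=3) = 8; EF_C = 8+12 = 20
ES_D = max(EF_A=8, EF_B=3) = 8; EF_D = 8+3 = 11
ES_E = max(EF_B=3, EF_D=11) = 11; EF_E = 11+7 = 18
ES_F = max(EF_C=20, EF_D=11, EF_E=18) = 20; EF_F = 20+3 = 23
Expected project duration μ = 23 weeks. Critical path: A → C → F.

Backward pass:
LF_F = 23; LS_F = 23−3 = 20
LF_E = LS_F = 20; LS_E = 20−7 = 13
LF_D = min(LS_E=13, LS_F=20) = 13; LS_D = 13−3 = 10
LF_C = LS_F = 20; LS_C = 20−12 = 8
LF_B = min(LS_C=8, LS_D=10, LS_E=13) = 8; LS_B = 8−3 = 5
LF_A = min(LS_C=8, LS_D=10) = 8; LS_A = 8−8 = 0
Slack_D = LS_D − ES_D = 10 − 8 = 2

2 weeks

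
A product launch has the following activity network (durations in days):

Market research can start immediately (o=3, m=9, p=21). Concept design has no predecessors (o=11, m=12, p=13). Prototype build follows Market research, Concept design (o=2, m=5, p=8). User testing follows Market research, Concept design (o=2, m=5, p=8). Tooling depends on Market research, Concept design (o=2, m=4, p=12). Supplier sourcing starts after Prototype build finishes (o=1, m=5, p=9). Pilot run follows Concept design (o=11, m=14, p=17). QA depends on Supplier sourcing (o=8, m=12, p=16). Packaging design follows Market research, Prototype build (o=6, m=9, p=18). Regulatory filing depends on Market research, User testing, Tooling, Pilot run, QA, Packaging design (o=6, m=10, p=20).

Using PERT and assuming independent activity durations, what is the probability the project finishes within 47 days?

0.735

te_Market research = (3 + 4·9 + 21)/6 = 60/6 = 10; σ²_Market research = ((21−3)/6)² = 9.000
te_Concept design = (11 + 4·12 + 13)/6 = 72/6 = 12; σ²_Concept design = ((13−11)/6)² = 0.111
te_Prototype build = (2 + 4·5 + 8)/6 = 30/6 = 5; σ²_Prototype build = ((8−2)/6)² = 1.000
te_User testing = (2 + 4·5 + 8)/6 = 30/6 = 5; σ²_User testing = ((8−2)/6)² = 1.000
te_Tooling = (2 + 4·4 + 12)/6 = 30/6 = 5; σ²_Tooling = ((12−2)/6)² = 2.778
te_Supplier sourcing = (1 + 4·5 + 9)/6 = 30/6 = 5; σ²_Supplier sourcing = ((9−1)/6)² = 1.778
te_Pilot run = (11 + 4·14 + 17)/6 = 84/6 = 14; σ²_Pilot run = ((17−11)/6)² = 1.000
te_QA = (8 + 4·12 + 16)/6 = 72/6 = 12; σ²_QA = ((16−8)/6)² = 1.778
te_Packaging design = (6 + 4·9 + 18)/6 = 60/6 = 10; σ²_Packaging design = ((18−6)/6)² = 4.000
te_Regulatory filing = (6 + 4·10 + 20)/6 = 66/6 = 11; σ²_Regulatory filing = ((20−6)/6)² = 5.444

Forward pass:
ES_Market research = 0; EF_Market research = 10
ES_Concept design = 0; EF_Concept design = 12
ES_Prototype build = max(EF_Market research=10, EF_Concept design=12) = 12; EF_Prototype build = 12+5 = 17
ES_User testing = max(EF_Market research=10, EF_Concept design=12) = 12; EF_User testing = 12+5 = 17
ES_Tooling = max(EF_Market research=10, EF_Concept design=12) = 12; EF_Tooling = 12+5 = 17
ES_Supplier sourcing = 17; EF_Supplier sourcing = 17+5 = 22
ES_Pilot run = 12; EF_Pilot run = 12+14 = 26
ES_QA = 22; EF_QA = 22+12 = 34
ES_Packaging design = max(EF_Market research=10, EF_Prototype build=17) = 17; EF_Packaging design = 17+10 = 27
ES_Regulatory filing = max(EF_Market research=10, EF_User testing=17, EF_Tooling=17, EF_Pilot run=26, EF_QA=34, EF_Packaging design=27) = 34; EF_Regulatory filing = 34+11 = 45
Expected project duration μ = 45 days. Critical path: Concept design → Prototype build → Supplier sourcing → QA → Regulatory filing.

Variance along critical path = 0.111 + 1.000 + 1.778 + 1.778 + 5.444 = 10.111; σ = √10.111 = 3.180 days.
Z = (47 − 45) / 3.180 = 0.629
P(T ≤ 47) = Φ(0.629) ≈ 0.735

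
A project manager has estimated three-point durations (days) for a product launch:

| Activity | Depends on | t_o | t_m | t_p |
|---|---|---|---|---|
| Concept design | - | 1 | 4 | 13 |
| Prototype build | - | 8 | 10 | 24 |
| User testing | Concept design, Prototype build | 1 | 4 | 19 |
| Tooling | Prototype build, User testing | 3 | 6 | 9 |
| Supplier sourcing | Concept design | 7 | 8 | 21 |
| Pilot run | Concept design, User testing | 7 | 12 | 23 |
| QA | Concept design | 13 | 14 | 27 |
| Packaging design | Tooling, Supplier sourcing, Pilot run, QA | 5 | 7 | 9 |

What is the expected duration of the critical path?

te_Concept design = (1 + 4·4 + 13)/6 = 30/6 = 5
te_Prototype build = (8 + 4·10 + 24)/6 = 72/6 = 12
te_User testing = (1 + 4·4 + 19)/6 = 36/6 = 6
te_Tooling = (3 + 4·6 + 9)/6 = 36/6 = 6
te_Supplier sourcing = (7 + 4·8 + 21)/6 = 60/6 = 10
te_Pilot run = (7 + 4·12 + 23)/6 = 78/6 = 13
te_QA = (13 + 4·14 + 27)/6 = 96/6 = 16
te_Packaging design = (5 + 4·7 + 9)/6 = 42/6 = 7

Forward pass:
ES_Concept design = 0; EF_Concept design = 5
ES_Prototype build = 0; EF_Prototype build = 12
ES_User testing = max(EF_Concept design=5, EF_Prototype build=12) = 12; EF_User testing = 12+6 = 18
ES_Tooling = max(EF_Prototype build=12, EF_User testing=18) = 18; EF_Tooling = 18+6 = 24
ES_Supplier sourcing = 5; EF_Supplier sourcing = 5+10 = 15
ES_Pilot run = max(EF_Concept design=5, EF_User testing=18) = 18; EF_Pilot run = 18+13 = 31
ES_QA = 5; EF_QA = 5+16 = 21
ES_Packaging design = max(EF_Tooling=24, EF_Supplier sourcing=15, EF_Pilot run=31, EF_QA=21) = 31; EF_Packaging design = 31+7 = 38
Expected project duration μ = 38 days. Critical path: Prototype build → User testing → Pilot run → Packaging design.

38 days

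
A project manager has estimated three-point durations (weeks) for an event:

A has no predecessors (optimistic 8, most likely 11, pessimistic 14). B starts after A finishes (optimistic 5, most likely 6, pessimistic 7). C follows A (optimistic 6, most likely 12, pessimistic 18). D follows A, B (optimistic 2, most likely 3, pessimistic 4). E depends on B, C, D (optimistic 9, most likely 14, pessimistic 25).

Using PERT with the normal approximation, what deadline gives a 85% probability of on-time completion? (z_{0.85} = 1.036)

41.6 weeks

te_A = (8 + 4·11 + 14)/6 = 66/6 = 11; σ²_A = ((14−8)/6)² = 1.000
te_B = (5 + 4·6 + 7)/6 = 36/6 = 6; σ²_B = ((7−5)/6)² = 0.111
te_C = (6 + 4·12 + 18)/6 = 72/6 = 12; σ²_C = ((18−6)/6)² = 4.000
te_D = (2 + 4·3 + 4)/6 = 18/6 = 3; σ²_D = ((4−2)/6)² = 0.111
te_E = (9 + 4·14 + 25)/6 = 90/6 = 15; σ²_E = ((25−9)/6)² = 7.111

Forward pass:
ES_A = 0; EF_A = 11
ES_B = 11; EF_B = 11+6 = 17
ES_C = 11; EF_C = 11+12 = 23
ES_D = max(EF_A=11, EF_B=17) = 17; EF_D = 17+3 = 20
ES_E = max(EF_B=17, EF_C=23, EF_D=20) = 23; EF_E = 23+15 = 38
Expected project duration μ = 38 weeks. Critical path: A → C → E.

Variance along critical path = 1.000 + 4.000 + 7.111 = 12.111; σ = 3.480 weeks.
D = μ + z·σ = 38 + 1.036·3.480 = 41.6 weeks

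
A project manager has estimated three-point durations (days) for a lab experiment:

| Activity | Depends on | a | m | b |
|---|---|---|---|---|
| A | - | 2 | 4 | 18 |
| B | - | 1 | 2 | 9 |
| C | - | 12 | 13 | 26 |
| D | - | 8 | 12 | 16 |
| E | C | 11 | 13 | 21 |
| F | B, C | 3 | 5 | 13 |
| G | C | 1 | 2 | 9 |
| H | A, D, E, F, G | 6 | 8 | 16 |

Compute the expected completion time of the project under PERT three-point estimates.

te_A = (2 + 4·4 + 18)/6 = 36/6 = 6
te_B = (1 + 4·2 + 9)/6 = 18/6 = 3
te_C = (12 + 4·13 + 26)/6 = 90/6 = 15
te_D = (8 + 4·12 + 16)/6 = 72/6 = 12
te_E = (11 + 4·13 + 21)/6 = 84/6 = 14
te_F = (3 + 4·5 + 13)/6 = 36/6 = 6
te_G = (1 + 4·2 + 9)/6 = 18/6 = 3
te_H = (6 + 4·8 + 16)/6 = 54/6 = 9

Forward pass:
ES_A = 0; EF_A = 6
ES_B = 0; EF_B = 3
ES_C = 0; EF_C = 15
ES_D = 0; EF_D = 12
ES_E = 15; EF_E = 15+14 = 29
ES_F = max(EF_B=3, EF_C=15) = 15; EF_F = 15+6 = 21
ES_G = 15; EF_G = 15+3 = 18
ES_H = max(EF_A=6, EF_D=12, EF_E=29, EF_F=21, EF_G=18) = 29; EF_H = 29+9 = 38
Expected project duration μ = 38 days. Critical path: C → E → H.

38 days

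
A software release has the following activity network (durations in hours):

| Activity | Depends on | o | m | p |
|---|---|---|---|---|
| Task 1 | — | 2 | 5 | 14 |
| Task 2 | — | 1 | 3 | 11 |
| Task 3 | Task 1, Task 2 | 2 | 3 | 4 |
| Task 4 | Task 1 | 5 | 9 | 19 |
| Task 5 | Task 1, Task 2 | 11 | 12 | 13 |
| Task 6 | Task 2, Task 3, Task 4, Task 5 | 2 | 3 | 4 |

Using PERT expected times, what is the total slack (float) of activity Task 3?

9 hours

te_Task 1 = (2 + 4·5 + 14)/6 = 36/6 = 6
te_Task 2 = (1 + 4·3 + 11)/6 = 24/6 = 4
te_Task 3 = (2 + 4·3 + 4)/6 = 18/6 = 3
te_Task 4 = (5 + 4·9 + 19)/6 = 60/6 = 10
te_Task 5 = (11 + 4·12 + 13)/6 = 72/6 = 12
te_Task 6 = (2 + 4·3 + 4)/6 = 18/6 = 3

Forward pass:
ES_Task 1 = 0; EF_Task 1 = 6
ES_Task 2 = 0; EF_Task 2 = 4
ES_Task 3 = max(EF_Task 1=6, EF_Task 2=4) = 6; EF_Task 3 = 6+3 = 9
ES_Task 4 = 6; EF_Task 4 = 6+10 = 16
ES_Task 5 = max(EF_Task 1=6, EF_Task 2=4) = 6; EF_Task 5 = 6+12 = 18
ES_Task 6 = max(EF_Task 2=4, EF_Task 3=9, EF_Task 4=16, EF_Task 5=18) = 18; EF_Task 6 = 18+3 = 21
Expected project duration μ = 21 hours. Critical path: Task 1 → Task 5 → Task 6.

Backward pass:
LF_Task 6 = 21; LS_Task 6 = 21−3 = 18
LF_Task 5 = LS_Task 6 = 18; LS_Task 5 = 18−12 = 6
LF_Task 4 = LS_Task 6 = 18; LS_Task 4 = 18−10 = 8
LF_Task 3 = LS_Task 6 = 18; LS_Task 3 = 18−3 = 15
LF_Task 2 = min(LS_Task 3=15, LS_Task 5=6, LS_Task 6=18) = 6; LS_Task 2 = 6−4 = 2
LF_Task 1 = min(LS_Task 3=15, LS_Task 4=8, LS_Task 5=6) = 6; LS_Task 1 = 6−6 = 0
Slack_Task 3 = LS_Task 3 − ES_Task 3 = 15 − 6 = 9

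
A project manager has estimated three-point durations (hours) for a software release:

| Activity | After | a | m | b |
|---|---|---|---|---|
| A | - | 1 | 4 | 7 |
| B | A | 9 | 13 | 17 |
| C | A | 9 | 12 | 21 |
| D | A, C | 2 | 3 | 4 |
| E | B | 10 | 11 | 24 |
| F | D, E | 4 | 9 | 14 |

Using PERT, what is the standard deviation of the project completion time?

3.32 hours

te_A = (1 + 4·4 + 7)/6 = 24/6 = 4; σ²_A = ((7−1)/6)² = 1.000
te_B = (9 + 4·13 + 17)/6 = 78/6 = 13; σ²_B = ((17−9)/6)² = 1.778
te_C = (9 + 4·12 + 21)/6 = 78/6 = 13; σ²_C = ((21−9)/6)² = 4.000
te_D = (2 + 4·3 + 4)/6 = 18/6 = 3; σ²_D = ((4−2)/6)² = 0.111
te_E = (10 + 4·11 + 24)/6 = 78/6 = 13; σ²_E = ((24−10)/6)² = 5.444
te_F = (4 + 4·9 + 14)/6 = 54/6 = 9; σ²_F = ((14−4)/6)² = 2.778

Forward pass:
ES_A = 0; EF_A = 4
ES_B = 4; EF_B = 4+13 = 17
ES_C = 4; EF_C = 4+13 = 17
ES_D = max(EF_A=4, EF_C=17) = 17; EF_D = 17+3 = 20
ES_E = 17; EF_E = 17+13 = 30
ES_F = max(EF_D=20, EF_E=30) = 30; EF_F = 30+9 = 39
Expected project duration μ = 39 hours. Critical path: A → B → E → F.

Variance along critical path = 1.000 + 1.778 + 5.444 + 2.778 = 11.000
σ = √11.000 = 3.317 hours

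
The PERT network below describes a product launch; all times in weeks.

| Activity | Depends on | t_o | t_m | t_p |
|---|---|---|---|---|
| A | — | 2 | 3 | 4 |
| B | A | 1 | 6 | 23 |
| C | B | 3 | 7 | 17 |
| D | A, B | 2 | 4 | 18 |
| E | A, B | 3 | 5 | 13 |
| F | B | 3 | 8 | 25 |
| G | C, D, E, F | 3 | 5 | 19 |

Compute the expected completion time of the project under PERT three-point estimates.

28 weeks

te_A = (2 + 4·3 + 4)/6 = 18/6 = 3
te_B = (1 + 4·6 + 23)/6 = 48/6 = 8
te_C = (3 + 4·7 + 17)/6 = 48/6 = 8
te_D = (2 + 4·4 + 18)/6 = 36/6 = 6
te_E = (3 + 4·5 + 13)/6 = 36/6 = 6
te_F = (3 + 4·8 + 25)/6 = 60/6 = 10
te_G = (3 + 4·5 + 19)/6 = 42/6 = 7

Forward pass:
ES_A = 0; EF_A = 3
ES_B = 3; EF_B = 3+8 = 11
ES_C = 11; EF_C = 11+8 = 19
ES_D = max(EF_A=3, EF_B=11) = 11; EF_D = 11+6 = 17
ES_E = max(EF_A=3, EF_B=11) = 11; EF_E = 11+6 = 17
ES_F = 11; EF_F = 11+10 = 21
ES_G = max(EF_C=19, EF_D=17, EF_E=17, EF_F=21) = 21; EF_G = 21+7 = 28
Expected project duration μ = 28 weeks. Critical path: A → B → F → G.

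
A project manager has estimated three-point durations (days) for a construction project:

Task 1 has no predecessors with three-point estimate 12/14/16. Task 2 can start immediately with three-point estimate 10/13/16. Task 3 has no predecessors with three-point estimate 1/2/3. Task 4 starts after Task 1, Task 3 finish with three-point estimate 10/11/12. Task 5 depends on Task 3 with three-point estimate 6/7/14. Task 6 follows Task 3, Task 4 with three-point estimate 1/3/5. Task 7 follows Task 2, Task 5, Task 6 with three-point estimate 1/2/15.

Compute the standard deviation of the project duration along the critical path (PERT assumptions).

te_Task 1 = (12 + 4·14 + 16)/6 = 84/6 = 14; σ²_Task 1 = ((16−12)/6)² = 0.444
te_Task 2 = (10 + 4·13 + 16)/6 = 78/6 = 13; σ²_Task 2 = ((16−10)/6)² = 1.000
te_Task 3 = (1 + 4·2 + 3)/6 = 12/6 = 2; σ²_Task 3 = ((3−1)/6)² = 0.111
te_Task 4 = (10 + 4·11 + 12)/6 = 66/6 = 11; σ²_Task 4 = ((12−10)/6)² = 0.111
te_Task 5 = (6 + 4·7 + 14)/6 = 48/6 = 8; σ²_Task 5 = ((14−6)/6)² = 1.778
te_Task 6 = (1 + 4·3 + 5)/6 = 18/6 = 3; σ²_Task 6 = ((5−1)/6)² = 0.444
te_Task 7 = (1 + 4·2 + 15)/6 = 24/6 = 4; σ²_Task 7 = ((15−1)/6)² = 5.444

Forward pass:
ES_Task 1 = 0; EF_Task 1 = 14
ES_Task 2 = 0; EF_Task 2 = 13
ES_Task 3 = 0; EF_Task 3 = 2
ES_Task 4 = max(EF_Task 1=14, EF_Task 3=2) = 14; EF_Task 4 = 14+11 = 25
ES_Task 5 = 2; EF_Task 5 = 2+8 = 10
ES_Task 6 = max(EF_Task 3=2, EF_Task 4=25) = 25; EF_Task 6 = 25+3 = 28
ES_Task 7 = max(EF_Task 2=13, EF_Task 5=10, EF_Task 6=28) = 28; EF_Task 7 = 28+4 = 32
Expected project duration μ = 32 days. Critical path: Task 1 → Task 4 → Task 6 → Task 7.

Variance along critical path = 0.444 + 0.111 + 0.444 + 5.444 = 6.444
σ = √6.444 = 2.539 days

2.54 days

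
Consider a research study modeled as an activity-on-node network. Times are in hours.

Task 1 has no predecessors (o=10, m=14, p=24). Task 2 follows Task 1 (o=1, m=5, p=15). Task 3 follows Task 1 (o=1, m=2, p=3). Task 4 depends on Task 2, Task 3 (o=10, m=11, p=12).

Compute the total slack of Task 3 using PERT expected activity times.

4 hours

te_Task 1 = (10 + 4·14 + 24)/6 = 90/6 = 15
te_Task 2 = (1 + 4·5 + 15)/6 = 36/6 = 6
te_Task 3 = (1 + 4·2 + 3)/6 = 12/6 = 2
te_Task 4 = (10 + 4·11 + 12)/6 = 66/6 = 11

Forward pass:
ES_Task 1 = 0; EF_Task 1 = 15
ES_Task 2 = 15; EF_Task 2 = 15+6 = 21
ES_Task 3 = 15; EF_Task 3 = 15+2 = 17
ES_Task 4 = max(EF_Task 2=21, EF_Task 3=17) = 21; EF_Task 4 = 21+11 = 32
Expected project duration μ = 32 hours. Critical path: Task 1 → Task 2 → Task 4.

Backward pass:
LF_Task 4 = 32; LS_Task 4 = 32−11 = 21
LF_Task 3 = LS_Task 4 = 21; LS_Task 3 = 21−2 = 19
LF_Task 2 = LS_Task 4 = 21; LS_Task 2 = 21−6 = 15
LF_Task 1 = min(LS_Task 2=15, LS_Task 3=19) = 15; LS_Task 1 = 15−15 = 0
Slack_Task 3 = LS_Task 3 − ES_Task 3 = 19 − 15 = 4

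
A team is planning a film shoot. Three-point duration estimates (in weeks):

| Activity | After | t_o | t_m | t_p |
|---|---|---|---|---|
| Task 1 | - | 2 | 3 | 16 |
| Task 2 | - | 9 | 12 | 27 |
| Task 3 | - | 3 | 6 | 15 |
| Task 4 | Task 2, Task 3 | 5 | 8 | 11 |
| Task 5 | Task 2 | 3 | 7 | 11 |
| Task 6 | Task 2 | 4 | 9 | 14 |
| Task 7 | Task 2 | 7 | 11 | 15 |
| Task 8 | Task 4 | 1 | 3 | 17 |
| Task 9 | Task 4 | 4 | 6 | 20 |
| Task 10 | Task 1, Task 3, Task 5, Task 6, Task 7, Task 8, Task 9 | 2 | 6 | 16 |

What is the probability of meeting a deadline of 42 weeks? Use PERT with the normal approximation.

0.854

te_Task 1 = (2 + 4·3 + 16)/6 = 30/6 = 5; σ²_Task 1 = ((16−2)/6)² = 5.444
te_Task 2 = (9 + 4·12 + 27)/6 = 84/6 = 14; σ²_Task 2 = ((27−9)/6)² = 9.000
te_Task 3 = (3 + 4·6 + 15)/6 = 42/6 = 7; σ²_Task 3 = ((15−3)/6)² = 4.000
te_Task 4 = (5 + 4·8 + 11)/6 = 48/6 = 8; σ²_Task 4 = ((11−5)/6)² = 1.000
te_Task 5 = (3 + 4·7 + 11)/6 = 42/6 = 7; σ²_Task 5 = ((11−3)/6)² = 1.778
te_Task 6 = (4 + 4·9 + 14)/6 = 54/6 = 9; σ²_Task 6 = ((14−4)/6)² = 2.778
te_Task 7 = (7 + 4·11 + 15)/6 = 66/6 = 11; σ²_Task 7 = ((15−7)/6)² = 1.778
te_Task 8 = (1 + 4·3 + 17)/6 = 30/6 = 5; σ²_Task 8 = ((17−1)/6)² = 7.111
te_Task 9 = (4 + 4·6 + 20)/6 = 48/6 = 8; σ²_Task 9 = ((20−4)/6)² = 7.111
te_Task 10 = (2 + 4·6 + 16)/6 = 42/6 = 7; σ²_Task 10 = ((16−2)/6)² = 5.444

Forward pass:
ES_Task 1 = 0; EF_Task 1 = 5
ES_Task 2 = 0; EF_Task 2 = 14
ES_Task 3 = 0; EF_Task 3 = 7
ES_Task 4 = max(EF_Task 2=14, EF_Task 3=7) = 14; EF_Task 4 = 14+8 = 22
ES_Task 5 = 14; EF_Task 5 = 14+7 = 21
ES_Task 6 = 14; EF_Task 6 = 14+9 = 23
ES_Task 7 = 14; EF_Task 7 = 14+11 = 25
ES_Task 8 = 22; EF_Task 8 = 22+5 = 27
ES_Task 9 = 22; EF_Task 9 = 22+8 = 30
ES_Task 10 = max(EF_Task 1=5, EF_Task 3=7, EF_Task 5=21, EF_Task 6=23, EF_Task 7=25, EF_Task 8=27, EF_Task 9=30) = 30; EF_Task 10 = 30+7 = 37
Expected project duration μ = 37 weeks. Critical path: Task 2 → Task 4 → Task 9 → Task 10.

Variance along critical path = 9.000 + 1.000 + 7.111 + 5.444 = 22.556; σ = √22.556 = 4.749 weeks.
Z = (42 − 37) / 4.749 = 1.053
P(T ≤ 42) = Φ(1.053) ≈ 0.854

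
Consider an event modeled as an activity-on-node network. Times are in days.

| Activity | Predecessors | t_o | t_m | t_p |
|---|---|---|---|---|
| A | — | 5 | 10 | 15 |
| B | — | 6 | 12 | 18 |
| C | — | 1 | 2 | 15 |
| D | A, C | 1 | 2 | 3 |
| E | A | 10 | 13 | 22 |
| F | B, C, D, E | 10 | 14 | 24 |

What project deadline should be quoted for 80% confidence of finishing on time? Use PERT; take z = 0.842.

te_A = (5 + 4·10 + 15)/6 = 60/6 = 10; σ²_A = ((15−5)/6)² = 2.778
te_B = (6 + 4·12 + 18)/6 = 72/6 = 12; σ²_B = ((18−6)/6)² = 4.000
te_C = (1 + 4·2 + 15)/6 = 24/6 = 4; σ²_C = ((15−1)/6)² = 5.444
te_D = (1 + 4·2 + 3)/6 = 12/6 = 2; σ²_D = ((3−1)/6)² = 0.111
te_E = (10 + 4·13 + 22)/6 = 84/6 = 14; σ²_E = ((22−10)/6)² = 4.000
te_F = (10 + 4·14 + 24)/6 = 90/6 = 15; σ²_F = ((24−10)/6)² = 5.444

Forward pass:
ES_A = 0; EF_A = 10
ES_B = 0; EF_B = 12
ES_C = 0; EF_C = 4
ES_D = max(EF_A=10, EF_C=4) = 10; EF_D = 10+2 = 12
ES_E = 10; EF_E = 10+14 = 24
ES_F = max(EF_B=12, EF_C=4, EF_D=12, EF_E=24) = 24; EF_F = 24+15 = 39
Expected project duration μ = 39 days. Critical path: A → E → F.

Variance along critical path = 2.778 + 4.000 + 5.444 = 12.222; σ = 3.496 days.
D = μ + z·σ = 39 + 0.842·3.496 = 41.9 days

41.9 days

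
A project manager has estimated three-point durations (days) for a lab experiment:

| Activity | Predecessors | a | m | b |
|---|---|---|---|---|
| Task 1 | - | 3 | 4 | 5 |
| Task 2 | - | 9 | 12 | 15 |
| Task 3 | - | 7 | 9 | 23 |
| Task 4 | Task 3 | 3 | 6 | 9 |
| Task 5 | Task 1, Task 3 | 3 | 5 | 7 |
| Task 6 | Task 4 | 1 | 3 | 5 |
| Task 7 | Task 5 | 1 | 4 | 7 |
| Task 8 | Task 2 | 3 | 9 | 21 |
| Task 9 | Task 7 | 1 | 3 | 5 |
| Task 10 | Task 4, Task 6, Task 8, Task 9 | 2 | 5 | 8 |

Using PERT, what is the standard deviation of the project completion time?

3.16 days

te_Task 1 = (3 + 4·4 + 5)/6 = 24/6 = 4; σ²_Task 1 = ((5−3)/6)² = 0.111
te_Task 2 = (9 + 4·12 + 15)/6 = 72/6 = 12; σ²_Task 2 = ((15−9)/6)² = 1.000
te_Task 3 = (7 + 4·9 + 23)/6 = 66/6 = 11; σ²_Task 3 = ((23−7)/6)² = 7.111
te_Task 4 = (3 + 4·6 + 9)/6 = 36/6 = 6; σ²_Task 4 = ((9−3)/6)² = 1.000
te_Task 5 = (3 + 4·5 + 7)/6 = 30/6 = 5; σ²_Task 5 = ((7−3)/6)² = 0.444
te_Task 6 = (1 + 4·3 + 5)/6 = 18/6 = 3; σ²_Task 6 = ((5−1)/6)² = 0.444
te_Task 7 = (1 + 4·4 + 7)/6 = 24/6 = 4; σ²_Task 7 = ((7−1)/6)² = 1.000
te_Task 8 = (3 + 4·9 + 21)/6 = 60/6 = 10; σ²_Task 8 = ((21−3)/6)² = 9.000
te_Task 9 = (1 + 4·3 + 5)/6 = 18/6 = 3; σ²_Task 9 = ((5−1)/6)² = 0.444
te_Task 10 = (2 + 4·5 + 8)/6 = 30/6 = 5; σ²_Task 10 = ((8−2)/6)² = 1.000

Forward pass:
ES_Task 1 = 0; EF_Task 1 = 4
ES_Task 2 = 0; EF_Task 2 = 12
ES_Task 3 = 0; EF_Task 3 = 11
ES_Task 4 = 11; EF_Task 4 = 11+6 = 17
ES_Task 5 = max(EF_Task 1=4, EF_Task 3=11) = 11; EF_Task 5 = 11+5 = 16
ES_Task 6 = 17; EF_Task 6 = 17+3 = 20
ES_Task 7 = 16; EF_Task 7 = 16+4 = 20
ES_Task 8 = 12; EF_Task 8 = 12+10 = 22
ES_Task 9 = 20; EF_Task 9 = 20+3 = 23
ES_Task 10 = max(EF_Task 4=17, EF_Task 6=20, EF_Task 8=22, EF_Task 9=23) = 23; EF_Task 10 = 23+5 = 28
Expected project duration μ = 28 days. Critical path: Task 3 → Task 5 → Task 7 → Task 9 → Task 10.

Variance along critical path = 7.111 + 0.444 + 1.000 + 0.444 + 1.000 = 10.000
σ = √10.000 = 3.162 days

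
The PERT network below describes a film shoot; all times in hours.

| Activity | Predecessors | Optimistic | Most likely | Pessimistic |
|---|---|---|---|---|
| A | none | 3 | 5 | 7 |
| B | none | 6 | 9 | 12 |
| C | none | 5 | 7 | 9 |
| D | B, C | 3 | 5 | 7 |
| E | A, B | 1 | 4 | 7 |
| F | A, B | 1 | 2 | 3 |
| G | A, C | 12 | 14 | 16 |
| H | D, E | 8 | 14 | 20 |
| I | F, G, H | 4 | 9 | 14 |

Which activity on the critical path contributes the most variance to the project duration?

H

te_A = (3 + 4·5 + 7)/6 = 30/6 = 5; σ²_A = ((7−3)/6)² = 0.444
te_B = (6 + 4·9 + 12)/6 = 54/6 = 9; σ²_B = ((12−6)/6)² = 1.000
te_C = (5 + 4·7 + 9)/6 = 42/6 = 7; σ²_C = ((9−5)/6)² = 0.444
te_D = (3 + 4·5 + 7)/6 = 30/6 = 5; σ²_D = ((7−3)/6)² = 0.444
te_E = (1 + 4·4 + 7)/6 = 24/6 = 4; σ²_E = ((7−1)/6)² = 1.000
te_F = (1 + 4·2 + 3)/6 = 12/6 = 2; σ²_F = ((3−1)/6)² = 0.111
te_G = (12 + 4·14 + 16)/6 = 84/6 = 14; σ²_G = ((16−12)/6)² = 0.444
te_H = (8 + 4·14 + 20)/6 = 84/6 = 14; σ²_H = ((20−8)/6)² = 4.000
te_I = (4 + 4·9 + 14)/6 = 54/6 = 9; σ²_I = ((14−4)/6)² = 2.778

Forward pass:
ES_A = 0; EF_A = 5
ES_B = 0; EF_B = 9
ES_C = 0; EF_C = 7
ES_D = max(EF_B=9, EF_C=7) = 9; EF_D = 9+5 = 14
ES_E = max(EF_A=5, EF_B=9) = 9; EF_E = 9+4 = 13
ES_F = max(EF_A=5, EF_B=9) = 9; EF_F = 9+2 = 11
ES_G = max(EF_A=5, EF_C=7) = 7; EF_G = 7+14 = 21
ES_H = max(EF_D=14, EF_E=13) = 14; EF_H = 14+14 = 28
ES_I = max(EF_F=11, EF_G=21, EF_H=28) = 28; EF_I = 28+9 = 37
Expected project duration μ = 37 hours. Critical path: B → D → H → I.

Variances on critical path: σ²_B=1.000, σ²_D=0.444, σ²_H=4.000, σ²_I=2.778.
Largest is σ²_H = 4.000.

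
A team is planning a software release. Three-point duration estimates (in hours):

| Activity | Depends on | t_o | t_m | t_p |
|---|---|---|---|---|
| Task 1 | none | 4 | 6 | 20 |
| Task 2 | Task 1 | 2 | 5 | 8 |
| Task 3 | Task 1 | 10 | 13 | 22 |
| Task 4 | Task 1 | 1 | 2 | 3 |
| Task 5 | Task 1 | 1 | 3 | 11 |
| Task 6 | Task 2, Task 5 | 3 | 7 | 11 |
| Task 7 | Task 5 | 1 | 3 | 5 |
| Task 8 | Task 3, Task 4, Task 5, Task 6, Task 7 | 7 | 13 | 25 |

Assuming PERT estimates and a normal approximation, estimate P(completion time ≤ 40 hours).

te_Task 1 = (4 + 4·6 + 20)/6 = 48/6 = 8; σ²_Task 1 = ((20−4)/6)² = 7.111
te_Task 2 = (2 + 4·5 + 8)/6 = 30/6 = 5; σ²_Task 2 = ((8−2)/6)² = 1.000
te_Task 3 = (10 + 4·13 + 22)/6 = 84/6 = 14; σ²_Task 3 = ((22−10)/6)² = 4.000
te_Task 4 = (1 + 4·2 + 3)/6 = 12/6 = 2; σ²_Task 4 = ((3−1)/6)² = 0.111
te_Task 5 = (1 + 4·3 + 11)/6 = 24/6 = 4; σ²_Task 5 = ((11−1)/6)² = 2.778
te_Task 6 = (3 + 4·7 + 11)/6 = 42/6 = 7; σ²_Task 6 = ((11−3)/6)² = 1.778
te_Task 7 = (1 + 4·3 + 5)/6 = 18/6 = 3; σ²_Task 7 = ((5−1)/6)² = 0.444
te_Task 8 = (7 + 4·13 + 25)/6 = 84/6 = 14; σ²_Task 8 = ((25−7)/6)² = 9.000

Forward pass:
ES_Task 1 = 0; EF_Task 1 = 8
ES_Task 2 = 8; EF_Task 2 = 8+5 = 13
ES_Task 3 = 8; EF_Task 3 = 8+14 = 22
ES_Task 4 = 8; EF_Task 4 = 8+2 = 10
ES_Task 5 = 8; EF_Task 5 = 8+4 = 12
ES_Task 6 = max(EF_Task 2=13, EF_Task 5=12) = 13; EF_Task 6 = 13+7 = 20
ES_Task 7 = 12; EF_Task 7 = 12+3 = 15
ES_Task 8 = max(EF_Task 3=22, EF_Task 4=10, EF_Task 5=12, EF_Task 6=20, EF_Task 7=15) = 22; EF_Task 8 = 22+14 = 36
Expected project duration μ = 36 hours. Critical path: Task 1 → Task 3 → Task 8.

Variance along critical path = 7.111 + 4.000 + 9.000 = 20.111; σ = √20.111 = 4.485 hours.
Z = (40 − 36) / 4.485 = 0.892
P(T ≤ 40) = Φ(0.892) ≈ 0.814

0.814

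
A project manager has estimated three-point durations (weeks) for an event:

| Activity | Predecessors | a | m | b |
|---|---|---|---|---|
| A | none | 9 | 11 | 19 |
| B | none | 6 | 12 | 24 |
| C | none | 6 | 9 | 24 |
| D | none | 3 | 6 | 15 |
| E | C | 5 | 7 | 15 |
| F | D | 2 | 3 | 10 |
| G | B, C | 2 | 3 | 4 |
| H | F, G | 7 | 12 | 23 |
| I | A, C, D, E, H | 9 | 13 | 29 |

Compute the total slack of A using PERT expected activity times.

17 weeks

te_A = (9 + 4·11 + 19)/6 = 72/6 = 12
te_B = (6 + 4·12 + 24)/6 = 78/6 = 13
te_C = (6 + 4·9 + 24)/6 = 66/6 = 11
te_D = (3 + 4·6 + 15)/6 = 42/6 = 7
te_E = (5 + 4·7 + 15)/6 = 48/6 = 8
te_F = (2 + 4·3 + 10)/6 = 24/6 = 4
te_G = (2 + 4·3 + 4)/6 = 18/6 = 3
te_H = (7 + 4·12 + 23)/6 = 78/6 = 13
te_I = (9 + 4·13 + 29)/6 = 90/6 = 15

Forward pass:
ES_A = 0; EF_A = 12
ES_B = 0; EF_B = 13
ES_C = 0; EF_C = 11
ES_D = 0; EF_D = 7
ES_E = 11; EF_E = 11+8 = 19
ES_F = 7; EF_F = 7+4 = 11
ES_G = max(EF_B=13, EF_C=11) = 13; EF_G = 13+3 = 16
ES_H = max(EF_F=11, EF_G=16) = 16; EF_H = 16+13 = 29
ES_I = max(EF_A=12, EF_C=11, EF_D=7, EF_E=19, EF_H=29) = 29; EF_I = 29+15 = 44
Expected project duration μ = 44 weeks. Critical path: B → G → H → I.

Backward pass:
LF_I = 44; LS_I = 44−15 = 29
LF_H = LS_I = 29; LS_H = 29−13 = 16
LF_G = LS_H = 16; LS_G = 16−3 = 13
LF_F = LS_H = 16; LS_F = 16−4 = 12
LF_E = LS_I = 29; LS_E = 29−8 = 21
LF_D = min(LS_F=12, LS_I=29) = 12; LS_D = 12−7 = 5
LF_C = min(LS_E=21, LS_G=13, LS_I=29) = 13; LS_C = 13−11 = 2
LF_B = LS_G = 13; LS_B = 13−13 = 0
LF_A = LS_I = 29; LS_A = 29−12 = 17
Slack_A = LS_A − ES_A = 17 − 0 = 17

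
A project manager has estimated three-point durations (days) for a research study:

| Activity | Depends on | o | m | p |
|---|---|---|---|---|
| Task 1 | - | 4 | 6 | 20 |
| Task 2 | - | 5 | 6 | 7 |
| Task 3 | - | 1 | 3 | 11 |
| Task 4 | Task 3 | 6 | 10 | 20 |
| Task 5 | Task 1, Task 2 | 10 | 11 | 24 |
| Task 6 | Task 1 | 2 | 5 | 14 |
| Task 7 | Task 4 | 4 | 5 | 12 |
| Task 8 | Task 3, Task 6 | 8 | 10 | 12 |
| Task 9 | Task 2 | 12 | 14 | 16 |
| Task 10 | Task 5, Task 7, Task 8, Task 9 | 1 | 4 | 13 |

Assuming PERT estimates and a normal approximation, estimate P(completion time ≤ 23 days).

0.064

te_Task 1 = (4 + 4·6 + 20)/6 = 48/6 = 8; σ²_Task 1 = ((20−4)/6)² = 7.111
te_Task 2 = (5 + 4·6 + 7)/6 = 36/6 = 6; σ²_Task 2 = ((7−5)/6)² = 0.111
te_Task 3 = (1 + 4·3 + 11)/6 = 24/6 = 4; σ²_Task 3 = ((11−1)/6)² = 2.778
te_Task 4 = (6 + 4·10 + 20)/6 = 66/6 = 11; σ²_Task 4 = ((20−6)/6)² = 5.444
te_Task 5 = (10 + 4·11 + 24)/6 = 78/6 = 13; σ²_Task 5 = ((24−10)/6)² = 5.444
te_Task 6 = (2 + 4·5 + 14)/6 = 36/6 = 6; σ²_Task 6 = ((14−2)/6)² = 4.000
te_Task 7 = (4 + 4·5 + 12)/6 = 36/6 = 6; σ²_Task 7 = ((12−4)/6)² = 1.778
te_Task 8 = (8 + 4·10 + 12)/6 = 60/6 = 10; σ²_Task 8 = ((12−8)/6)² = 0.444
te_Task 9 = (12 + 4·14 + 16)/6 = 84/6 = 14; σ²_Task 9 = ((16−12)/6)² = 0.444
te_Task 10 = (1 + 4·4 + 13)/6 = 30/6 = 5; σ²_Task 10 = ((13−1)/6)² = 4.000

Forward pass:
ES_Task 1 = 0; EF_Task 1 = 8
ES_Task 2 = 0; EF_Task 2 = 6
ES_Task 3 = 0; EF_Task 3 = 4
ES_Task 4 = 4; EF_Task 4 = 4+11 = 15
ES_Task 5 = max(EF_Task 1=8, EF_Task 2=6) = 8; EF_Task 5 = 8+13 = 21
ES_Task 6 = 8; EF_Task 6 = 8+6 = 14
ES_Task 7 = 15; EF_Task 7 = 15+6 = 21
ES_Task 8 = max(EF_Task 3=4, EF_Task 6=14) = 14; EF_Task 8 = 14+10 = 24
ES_Task 9 = 6; EF_Task 9 = 6+14 = 20
ES_Task 10 = max(EF_Task 5=21, EF_Task 7=21, EF_Task 8=24, EF_Task 9=20) = 24; EF_Task 10 = 24+5 = 29
Expected project duration μ = 29 days. Critical path: Task 1 → Task 6 → Task 8 → Task 10.

Variance along critical path = 7.111 + 4.000 + 0.444 + 4.000 = 15.556; σ = √15.556 = 3.944 days.
Z = (23 − 29) / 3.944 = -1.521
P(T ≤ 23) = Φ(-1.521) ≈ 0.064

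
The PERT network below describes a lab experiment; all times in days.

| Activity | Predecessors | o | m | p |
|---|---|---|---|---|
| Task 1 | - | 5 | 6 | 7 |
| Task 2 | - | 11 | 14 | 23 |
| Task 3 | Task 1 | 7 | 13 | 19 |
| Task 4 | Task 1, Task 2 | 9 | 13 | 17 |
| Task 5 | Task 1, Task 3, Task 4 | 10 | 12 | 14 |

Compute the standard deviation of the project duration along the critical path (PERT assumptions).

te_Task 1 = (5 + 4·6 + 7)/6 = 36/6 = 6; σ²_Task 1 = ((7−5)/6)² = 0.111
te_Task 2 = (11 + 4·14 + 23)/6 = 90/6 = 15; σ²_Task 2 = ((23−11)/6)² = 4.000
te_Task 3 = (7 + 4·13 + 19)/6 = 78/6 = 13; σ²_Task 3 = ((19−7)/6)² = 4.000
te_Task 4 = (9 + 4·13 + 17)/6 = 78/6 = 13; σ²_Task 4 = ((17−9)/6)² = 1.778
te_Task 5 = (10 + 4·12 + 14)/6 = 72/6 = 12; σ²_Task 5 = ((14−10)/6)² = 0.444

Forward pass:
ES_Task 1 = 0; EF_Task 1 = 6
ES_Task 2 = 0; EF_Task 2 = 15
ES_Task 3 = 6; EF_Task 3 = 6+13 = 19
ES_Task 4 = max(EF_Task 1=6, EF_Task 2=15) = 15; EF_Task 4 = 15+13 = 28
ES_Task 5 = max(EF_Task 1=6, EF_Task 3=19, EF_Task 4=28) = 28; EF_Task 5 = 28+12 = 40
Expected project duration μ = 40 days. Critical path: Task 2 → Task 4 → Task 5.

Variance along critical path = 4.000 + 1.778 + 0.444 = 6.222
σ = √6.222 = 2.494 days

2.49 days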